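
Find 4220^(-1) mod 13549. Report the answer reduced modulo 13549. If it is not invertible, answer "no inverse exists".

gcd(13549, 4220) by repeated division:
13549 = 3·4220 + 889
4220 = 4·889 + 664
889 = 1·664 + 225
664 = 2·225 + 214
225 = 1·214 + 11
214 = 19·11 + 5
11 = 2·5 + 1
5 = 5·1 + 0
Since gcd(4220, 13549) = 1, back-substitute to write 1 as a combination:
1 = 11 − 2·5
1 = −2·214 + 39·11
1 = 39·225 − 41·214
1 = −41·664 + 121·225
1 = 121·889 − 162·664
1 = −162·4220 + 769·889
1 = 769·13549 − 2469·4220
So 4220·(-2469) ≡ 1 (mod 13549), and -2469 ≡ 11080 (mod 13549).

11080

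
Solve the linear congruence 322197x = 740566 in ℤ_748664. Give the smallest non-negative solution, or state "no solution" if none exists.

716038

First find gcd(322197, 748664):
748664 = 2·322197 + 104270
322197 = 3·104270 + 9387
104270 = 11·9387 + 1013
9387 = 9·1013 + 270
1013 = 3·270 + 203
270 = 1·203 + 67
203 = 3·67 + 2
67 = 33·2 + 1
2 = 2·1 + 0
gcd = 1, so a unique solution mod 748664 exists.
Back-substitute for the Bézout coefficients:
1 = 67 − 33·2
1 = −33·203 + 100·67
1 = 100·270 − 133·203
1 = −133·1013 + 499·270
1 = 499·9387 − 4624·1013
1 = −4624·104270 + 51363·9387
1 = 51363·322197 − 158713·104270
1 = −158713·748664 + 368789·322197
So 322197·(368789) ≡ 1 (mod 748664), giving 322197⁻¹ ≡ 368789.
x ≡ 322197⁻¹·740566 ≡ 368789·740566 ≡ 716038 (mod 748664).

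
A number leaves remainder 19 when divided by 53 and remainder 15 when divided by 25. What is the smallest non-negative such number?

Write x = 19 + 53·k. Then 53·k ≡ 15 − 19 ≡ 21 (mod 25).
Need 53⁻¹ mod 25. Extended Euclid on (25, 3):
25 = 8×3 + 1
3 = 3×1 + 0
Back-substitute:
1 = 25 − 8·3
53⁻¹ ≡ 17 (mod 25), so k ≡ 17·21 ≡ 7 (mod 25).
x = 19 + 53·7 = 390.

390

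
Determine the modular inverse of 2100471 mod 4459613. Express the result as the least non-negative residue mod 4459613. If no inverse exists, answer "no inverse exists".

3971397

Extended Euclidean algorithm:
4459613 = 2*2100471 + 258671
2100471 = 8*258671 + 31103
258671 = 8*31103 + 9847
31103 = 3*9847 + 1562
9847 = 6*1562 + 475
1562 = 3*475 + 137
475 = 3*137 + 64
137 = 2*64 + 9
64 = 7*9 + 1
9 = 9*1 + 0
The gcd is 1. Working backward:
1 = 64 − 7·9
1 = −7·137 + 15·64
1 = 15·475 − 52·137
1 = −52·1562 + 171·475
1 = 171·9847 − 1078·1562
1 = −1078·31103 + 3405·9847
1 = 3405·258671 − 28318·31103
1 = −28318·2100471 + 229949·258671
1 = 229949·4459613 − 488216·2100471
Thus 2100471·(-488216) ≡ 1 (mod 4459613); reducing, -488216 mod 4459613 = 3971397.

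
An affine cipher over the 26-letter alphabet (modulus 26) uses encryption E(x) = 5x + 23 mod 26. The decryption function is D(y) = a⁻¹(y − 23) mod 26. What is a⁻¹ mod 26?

21

Apply the Euclidean algorithm to 26 and 5:
26 = 5·5 + 1
5 = 5·1 + 0
The gcd is 1. Working backward:
1 = 26 − 5·5
Hence 5⁻¹ ≡ -5 ≡ 21 (mod 26).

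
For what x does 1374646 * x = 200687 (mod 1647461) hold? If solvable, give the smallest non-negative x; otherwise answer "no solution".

First find gcd(1374646, 1647461):
1647461 = 1·1374646 + 272815
1374646 = 5·272815 + 10571
272815 = 25·10571 + 8540
10571 = 1·8540 + 2031
8540 = 4·2031 + 416
2031 = 4·416 + 367
416 = 1·367 + 49
367 = 7·49 + 24
49 = 2·24 + 1
24 = 24·1 + 0
gcd = 1, so a unique solution mod 1647461 exists.
Back-substitute for the Bézout coefficients:
1 = 49 − 2·24
1 = −2·367 + 15·49
1 = 15·416 − 17·367
1 = −17·2031 + 83·416
1 = 83·8540 − 349·2031
1 = −349·10571 + 432·8540
1 = 432·272815 − 11149·10571
1 = −11149·1374646 + 56177·272815
1 = 56177·1647461 − 67326·1374646
So 1374646·(-67326) ≡ 1 (mod 1647461), giving 1374646⁻¹ ≡ 1580135.
x ≡ 1374646⁻¹·200687 ≡ 1580135·200687 ≡ 1022160 (mod 1647461).

1022160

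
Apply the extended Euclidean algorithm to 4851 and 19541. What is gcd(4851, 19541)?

Apply Euclid's algorithm to 19541 and 4851:
19541 = 4·4851 + 137
4851 = 35·137 + 56
137 = 2·56 + 25
56 = 2·25 + 6
25 = 4·6 + 1
6 = 6·1 + 0
gcd(4851, 19541) = 1.
Express as a combination:
1 = 25 − 4·6
1 = −4·56 + 9·25
1 = 9·137 − 22·56
1 = −22·4851 + 779·137
1 = 779·19541 − 3138·4851
So 1 = (779)·19541 + (-3138)·4851.

1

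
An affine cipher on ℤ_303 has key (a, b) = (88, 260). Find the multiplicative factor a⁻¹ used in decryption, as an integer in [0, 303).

Apply the Euclidean algorithm to 303 and 88:
303 = 3×88 + 39
88 = 2×39 + 10
39 = 3×10 + 9
10 = 1×9 + 1
9 = 9×1 + 0
The gcd is 1. Working backward:
1 = 10 − 9
1 = −39 + 4·10
1 = 4·88 − 9·39
1 = −9·303 + 31·88
So 88·31 ≡ 1 (mod 303).

31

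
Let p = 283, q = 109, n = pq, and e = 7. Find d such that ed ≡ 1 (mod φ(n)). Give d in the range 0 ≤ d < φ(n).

φ(n) = (p−1)(q−1) = 282·108 = 30456.
Need d with 7·d ≡ 1 (mod 30456). Apply the extended Euclidean algorithm:
30456 = 4350×7 + 6
7 = 1×6 + 1
6 = 6×1 + 0
Back-substitute:
1 = 7 − 6
1 = −30456 + 4351·7
So 7·4351 ≡ 1 (mod 30456), hence d = 4351.

4351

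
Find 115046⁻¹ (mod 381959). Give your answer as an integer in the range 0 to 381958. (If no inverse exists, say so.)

216524

Extended Euclidean algorithm:
381959 = 3×115046 + 36821
115046 = 3×36821 + 4583
36821 = 8×4583 + 157
4583 = 29×157 + 30
157 = 5×30 + 7
30 = 4×7 + 2
7 = 3×2 + 1
2 = 2×1 + 0
The gcd is 1. Working backward:
1 = 7 − 3·2
1 = −3·30 + 13·7
1 = 13·157 − 68·30
1 = −68·4583 + 1985·157
1 = 1985·36821 − 15948·4583
1 = −15948·115046 + 49829·36821
1 = 49829·381959 − 165435·115046
So 115046·(-165435) ≡ 1 (mod 381959), and -165435 ≡ 216524 (mod 381959).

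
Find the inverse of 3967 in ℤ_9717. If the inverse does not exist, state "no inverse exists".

1357

Extended Euclidean algorithm:
9717 = 2*3967 + 1783
3967 = 2*1783 + 401
1783 = 4*401 + 179
401 = 2*179 + 43
179 = 4*43 + 7
43 = 6*7 + 1
7 = 7*1 + 0
Since gcd(3967, 9717) = 1, back-substitute to write 1 as a combination:
1 = 43 − 6·7
1 = −6·179 + 25·43
1 = 25·401 − 56·179
1 = −56·1783 + 249·401
1 = 249·3967 − 554·1783
1 = −554·9717 + 1357·3967
So 3967·1357 ≡ 1 (mod 9717).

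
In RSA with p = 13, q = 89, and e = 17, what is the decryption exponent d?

497

φ(n) = (p−1)(q−1) = 12·88 = 1056.
Need d with 17·d ≡ 1 (mod 1056). Apply the extended Euclidean algorithm:
1056 = 62·17 + 2
17 = 8·2 + 1
2 = 2·1 + 0
Back-substitute:
1 = 17 − 8·2
1 = −8·1056 + 497·17
So 17·497 ≡ 1 (mod 1056), hence d = 497.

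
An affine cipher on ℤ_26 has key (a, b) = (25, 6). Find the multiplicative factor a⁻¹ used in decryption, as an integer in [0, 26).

Apply the Euclidean algorithm to 26 and 25:
26 = 1×25 + 1
25 = 25×1 + 0
Since gcd(25, 26) = 1, back-substitute to write 1 as a combination:
1 = 26 − 25
Hence 25⁻¹ ≡ -1 ≡ 25 (mod 26).

25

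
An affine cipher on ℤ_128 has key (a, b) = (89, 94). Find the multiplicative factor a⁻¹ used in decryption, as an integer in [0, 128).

Run Euclid on (128, 89):
128 = 1×89 + 39
89 = 2×39 + 11
39 = 3×11 + 6
11 = 1×6 + 5
6 = 1×5 + 1
5 = 5×1 + 0
Since gcd(89, 128) = 1, back-substitute to write 1 as a combination:
1 = 6 − 5
1 = −11 + 2·6
1 = 2·39 − 7·11
1 = −7·89 + 16·39
1 = 16·128 − 23·89
So 89·(-23) ≡ 1 (mod 128), and -23 ≡ 105 (mod 128).

105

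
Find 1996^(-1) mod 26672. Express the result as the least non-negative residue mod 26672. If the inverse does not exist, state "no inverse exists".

Euclidean algorithm on 26672, 1996:
26672 = 13·1996 + 724
1996 = 2·724 + 548
724 = 1·548 + 176
548 = 3·176 + 20
176 = 8·20 + 16
20 = 1·16 + 4
16 = 4·4 + 0
The gcd is 4, not 1, hence no inverse exists.

no inverse exists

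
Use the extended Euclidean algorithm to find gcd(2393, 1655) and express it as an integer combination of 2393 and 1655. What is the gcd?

Euclidean algorithm:
2393 = 1×1655 + 738
1655 = 2×738 + 179
738 = 4×179 + 22
179 = 8×22 + 3
22 = 7×3 + 1
3 = 3×1 + 0
gcd(2393, 1655) = 1.
Back-substituting:
1 = 22 − 7·3
1 = −7·179 + 57·22
1 = 57·738 − 235·179
1 = −235·1655 + 527·738
1 = 527·2393 − 762·1655
So 1 = (527)·2393 + (-762)·1655.

1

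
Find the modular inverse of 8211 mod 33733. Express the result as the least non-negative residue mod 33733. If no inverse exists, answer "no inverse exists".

Compute gcd(8211, 33733):
33733 = 4*8211 + 889
8211 = 9*889 + 210
889 = 4*210 + 49
210 = 4*49 + 14
49 = 3*14 + 7
14 = 2*7 + 0
gcd(8211, 33733) = 7 ≠ 1, so 8211 has no multiplicative inverse modulo 33733.

no inverse exists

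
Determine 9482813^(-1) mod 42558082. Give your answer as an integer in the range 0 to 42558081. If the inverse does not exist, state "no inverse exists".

Apply the Euclidean algorithm to 42558082 and 9482813:
42558082 = 4×9482813 + 4626830
9482813 = 2×4626830 + 229153
4626830 = 20×229153 + 43770
229153 = 5×43770 + 10303
43770 = 4×10303 + 2558
10303 = 4×2558 + 71
2558 = 36×71 + 2
71 = 35×2 + 1
2 = 2×1 + 0
gcd = 1, so the inverse exists. Back-substitute:
1 = 71 − 35·2
1 = −35·2558 + 1261·71
1 = 1261·10303 − 5079·2558
1 = −5079·43770 + 21577·10303
1 = 21577·229153 − 112964·43770
1 = −112964·4626830 + 2280857·229153
1 = 2280857·9482813 − 4674678·4626830
1 = −4674678·42558082 + 20979569·9482813
So 9482813·20979569 ≡ 1 (mod 42558082).

20979569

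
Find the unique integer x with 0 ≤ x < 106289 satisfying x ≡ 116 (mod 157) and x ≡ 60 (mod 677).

31202

Write x = 116 + 157·k. Then 157·k ≡ 60 − 116 ≡ 621 (mod 677).
Need 157⁻¹ mod 677. Extended Euclid on (677, 157):
677 = 4·157 + 49
157 = 3·49 + 10
49 = 4·10 + 9
10 = 1·9 + 1
9 = 9·1 + 0
Back-substitute:
1 = 10 − 9
1 = −49 + 5·10
1 = 5·157 − 16·49
1 = −16·677 + 69·157
157⁻¹ ≡ 69 (mod 677), so k ≡ 69·621 ≡ 198 (mod 677).
x = 116 + 157·198 = 31202.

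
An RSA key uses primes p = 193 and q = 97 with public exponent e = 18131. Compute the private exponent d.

6491

φ(n) = (p−1)(q−1) = 192·96 = 18432.
Need d with 18131·d ≡ 1 (mod 18432). Apply the extended Euclidean algorithm:
18432 = 1·18131 + 301
18131 = 60·301 + 71
301 = 4·71 + 17
71 = 4·17 + 3
17 = 5·3 + 2
3 = 1·2 + 1
2 = 2·1 + 0
Back-substitute:
1 = 3 − 2
1 = −17 + 6·3
1 = 6·71 − 25·17
1 = −25·301 + 106·71
1 = 106·18131 − 6385·301
1 = −6385·18432 + 6491·18131
So 18131·6491 ≡ 1 (mod 18432), hence d = 6491.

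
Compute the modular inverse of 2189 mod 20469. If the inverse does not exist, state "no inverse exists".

15485

Apply the Euclidean algorithm to 20469 and 2189:
20469 = 9*2189 + 768
2189 = 2*768 + 653
768 = 1*653 + 115
653 = 5*115 + 78
115 = 1*78 + 37
78 = 2*37 + 4
37 = 9*4 + 1
4 = 4*1 + 0
gcd = 1, so the inverse exists. Back-substitute:
1 = 37 − 9·4
1 = −9·78 + 19·37
1 = 19·115 − 28·78
1 = −28·653 + 159·115
1 = 159·768 − 187·653
1 = −187·2189 + 533·768
1 = 533·20469 − 4984·2189
So 2189·(-4984) ≡ 1 (mod 20469), and -4984 ≡ 15485 (mod 20469).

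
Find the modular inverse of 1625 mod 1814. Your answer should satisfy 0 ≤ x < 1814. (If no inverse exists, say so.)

883

Apply the Euclidean algorithm to 1814 and 1625:
1814 = 1·1625 + 189
1625 = 8·189 + 113
189 = 1·113 + 76
113 = 1·76 + 37
76 = 2·37 + 2
37 = 18·2 + 1
2 = 2·1 + 0
Since gcd(1625, 1814) = 1, back-substitute to write 1 as a combination:
1 = 37 − 18·2
1 = −18·76 + 37·37
1 = 37·113 − 55·76
1 = −55·189 + 92·113
1 = 92·1625 − 791·189
1 = −791·1814 + 883·1625
So 1625·883 ≡ 1 (mod 1814).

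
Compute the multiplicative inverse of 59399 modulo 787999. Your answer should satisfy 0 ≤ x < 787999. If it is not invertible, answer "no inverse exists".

Apply the Euclidean algorithm to 787999 and 59399:
787999 = 13×59399 + 15812
59399 = 3×15812 + 11963
15812 = 1×11963 + 3849
11963 = 3×3849 + 416
3849 = 9×416 + 105
416 = 3×105 + 101
105 = 1×101 + 4
101 = 25×4 + 1
4 = 4×1 + 0
Since gcd(59399, 787999) = 1, back-substitute to write 1 as a combination:
1 = 101 − 25·4
1 = −25·105 + 26·101
1 = 26·416 − 103·105
1 = −103·3849 + 953·416
1 = 953·11963 − 2962·3849
1 = −2962·15812 + 3915·11963
1 = 3915·59399 − 14707·15812
1 = −14707·787999 + 195106·59399
So 59399·195106 ≡ 1 (mod 787999).

195106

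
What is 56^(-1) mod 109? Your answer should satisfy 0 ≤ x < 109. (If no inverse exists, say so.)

Extended Euclidean algorithm:
109 = 1×56 + 53
56 = 1×53 + 3
53 = 17×3 + 2
3 = 1×2 + 1
2 = 2×1 + 0
gcd = 1, so the inverse exists. Back-substitute:
1 = 3 − 2
1 = −53 + 18·3
1 = 18·56 − 19·53
1 = −19·109 + 37·56
So 56·37 ≡ 1 (mod 109).

37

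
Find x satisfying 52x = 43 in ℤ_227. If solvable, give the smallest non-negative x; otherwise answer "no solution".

206

First find gcd(52, 227):
227 = 4·52 + 19
52 = 2·19 + 14
19 = 1·14 + 5
14 = 2·5 + 4
5 = 1·4 + 1
4 = 4·1 + 0
gcd = 1, so a unique solution mod 227 exists.
Back-substitute for the Bézout coefficients:
1 = 5 − 4
1 = −14 + 3·5
1 = 3·19 − 4·14
1 = −4·52 + 11·19
1 = 11·227 − 48·52
So 52·(-48) ≡ 1 (mod 227), giving 52⁻¹ ≡ 179.
x ≡ 52⁻¹·43 ≡ 179·43 ≡ 206 (mod 227).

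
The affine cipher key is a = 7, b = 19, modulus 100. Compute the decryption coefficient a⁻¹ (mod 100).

43

Apply the Euclidean algorithm to 100 and 7:
100 = 14×7 + 2
7 = 3×2 + 1
2 = 2×1 + 0
gcd = 1, so the inverse exists. Back-substitute:
1 = 7 − 3·2
1 = −3·100 + 43·7
So 7·43 ≡ 1 (mod 100).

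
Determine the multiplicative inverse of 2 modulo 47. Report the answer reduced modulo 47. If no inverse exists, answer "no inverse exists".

Apply the Euclidean algorithm to 47 and 2:
47 = 23·2 + 1
2 = 2·1 + 0
The gcd is 1. Working backward:
1 = 47 − 23·2
Hence 2⁻¹ ≡ -23 ≡ 24 (mod 47).

24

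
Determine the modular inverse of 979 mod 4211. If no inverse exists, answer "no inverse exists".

2912

Extended Euclidean algorithm:
4211 = 4×979 + 295
979 = 3×295 + 94
295 = 3×94 + 13
94 = 7×13 + 3
13 = 4×3 + 1
3 = 3×1 + 0
gcd = 1, so the inverse exists. Back-substitute:
1 = 13 − 4·3
1 = −4·94 + 29·13
1 = 29·295 − 91·94
1 = −91·979 + 302·295
1 = 302·4211 − 1299·979
Thus 979·(-1299) ≡ 1 (mod 4211); reducing, -1299 mod 4211 = 2912.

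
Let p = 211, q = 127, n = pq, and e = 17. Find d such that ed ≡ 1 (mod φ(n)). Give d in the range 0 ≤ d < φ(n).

3113

φ(n) = (p−1)(q−1) = 210·126 = 26460.
Need d with 17·d ≡ 1 (mod 26460). Apply the extended Euclidean algorithm:
26460 = 1556×17 + 8
17 = 2×8 + 1
8 = 8×1 + 0
Back-substitute:
1 = 17 − 2·8
1 = −2·26460 + 3113·17
So 17·3113 ≡ 1 (mod 26460), hence d = 3113.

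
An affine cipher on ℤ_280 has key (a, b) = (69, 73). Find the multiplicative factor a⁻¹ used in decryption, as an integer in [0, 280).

Run Euclid on (280, 69):
280 = 4·69 + 4
69 = 17·4 + 1
4 = 4·1 + 0
The gcd is 1. Working backward:
1 = 69 − 17·4
1 = −17·280 + 69·69
So 69·69 ≡ 1 (mod 280).

69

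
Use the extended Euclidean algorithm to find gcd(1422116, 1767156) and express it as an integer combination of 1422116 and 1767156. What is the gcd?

Repeated division:
1767156 = 1*1422116 + 345040
1422116 = 4*345040 + 41956
345040 = 8*41956 + 9392
41956 = 4*9392 + 4388
9392 = 2*4388 + 616
4388 = 7*616 + 76
616 = 8*76 + 8
76 = 9*8 + 4
8 = 2*4 + 0
gcd(1422116, 1767156) = 4.
Working backward:
4 = 76 − 9·8
4 = −9·616 + 73·76
4 = 73·4388 − 520·616
4 = −520·9392 + 1113·4388
4 = 1113·41956 − 4972·9392
4 = −4972·345040 + 40889·41956
4 = 40889·1422116 − 168528·345040
4 = −168528·1767156 + 209417·1422116
So 4 = (-168528)·1767156 + (209417)·1422116.

4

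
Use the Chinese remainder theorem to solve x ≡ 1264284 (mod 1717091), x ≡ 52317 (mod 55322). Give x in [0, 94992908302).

13743143557

Write x = 1264284 + 1717091·k. Then 1717091·k ≡ 52317 − 1264284 ≡ 5117 (mod 55322).
Need 1717091⁻¹ mod 55322. Extended Euclid on (55322, 2109):
55322 = 26·2109 + 488
2109 = 4·488 + 157
488 = 3·157 + 17
157 = 9·17 + 4
17 = 4·4 + 1
4 = 4·1 + 0
Back-substitute:
1 = 17 − 4·4
1 = −4·157 + 37·17
1 = 37·488 − 115·157
1 = −115·2109 + 497·488
1 = 497·55322 − 13037·2109
1717091⁻¹ ≡ 42285 (mod 55322), so k ≡ 42285·5117 ≡ 8003 (mod 55322).
x = 1264284 + 1717091·8003 = 13743143557.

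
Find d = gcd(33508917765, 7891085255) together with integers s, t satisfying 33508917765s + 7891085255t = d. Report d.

5

Repeated division:
33508917765 = 4*7891085255 + 1944576745
7891085255 = 4*1944576745 + 112778275
1944576745 = 17*112778275 + 27346070
112778275 = 4*27346070 + 3393995
27346070 = 8*3393995 + 194110
3393995 = 17*194110 + 94125
194110 = 2*94125 + 5860
94125 = 16*5860 + 365
5860 = 16*365 + 20
365 = 18*20 + 5
20 = 4*5 + 0
gcd(33508917765, 7891085255) = 5.
Back-substituting:
5 = 365 − 18·20
5 = −18·5860 + 289·365
5 = 289·94125 − 4642·5860
5 = −4642·194110 + 9573·94125
5 = 9573·3393995 − 167383·194110
5 = −167383·27346070 + 1348637·3393995
5 = 1348637·112778275 − 5561931·27346070
5 = −5561931·1944576745 + 95901464·112778275
5 = 95901464·7891085255 − 389167787·1944576745
5 = −389167787·33508917765 + 1652572612·7891085255
So 5 = (-389167787)·33508917765 + (1652572612)·7891085255.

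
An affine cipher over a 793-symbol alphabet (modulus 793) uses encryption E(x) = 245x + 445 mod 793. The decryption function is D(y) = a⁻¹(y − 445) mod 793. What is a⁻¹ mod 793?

Extended Euclidean algorithm:
793 = 3*245 + 58
245 = 4*58 + 13
58 = 4*13 + 6
13 = 2*6 + 1
6 = 6*1 + 0
gcd = 1, so the inverse exists. Back-substitute:
1 = 13 − 2·6
1 = −2·58 + 9·13
1 = 9·245 − 38·58
1 = −38·793 + 123·245
So 245·123 ≡ 1 (mod 793).

123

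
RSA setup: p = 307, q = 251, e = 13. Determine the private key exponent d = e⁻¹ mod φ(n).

47077

φ(n) = (p−1)(q−1) = 306·250 = 76500.
Need d with 13·d ≡ 1 (mod 76500). Apply the extended Euclidean algorithm:
76500 = 5884·13 + 8
13 = 1·8 + 5
8 = 1·5 + 3
5 = 1·3 + 2
3 = 1·2 + 1
2 = 2·1 + 0
Back-substitute:
1 = 3 − 2
1 = −5 + 2·3
1 = 2·8 − 3·5
1 = −3·13 + 5·8
1 = 5·76500 − 29423·13
So 13·(-29423) ≡ 1 (mod 76500), hence d ≡ -29423 ≡ 47077 (mod 76500).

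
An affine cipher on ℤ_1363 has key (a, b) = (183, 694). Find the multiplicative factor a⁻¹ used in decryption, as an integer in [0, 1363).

gcd(1363, 183) by repeated division:
1363 = 7×183 + 82
183 = 2×82 + 19
82 = 4×19 + 6
19 = 3×6 + 1
6 = 6×1 + 0
The gcd is 1. Working backward:
1 = 19 − 3·6
1 = −3·82 + 13·19
1 = 13·183 − 29·82
1 = −29·1363 + 216·183
So 183·216 ≡ 1 (mod 1363).

216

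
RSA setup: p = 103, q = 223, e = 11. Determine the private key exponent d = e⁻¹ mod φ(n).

18527

φ(n) = (p−1)(q−1) = 102·222 = 22644.
Need d with 11·d ≡ 1 (mod 22644). Apply the extended Euclidean algorithm:
22644 = 2058·11 + 6
11 = 1·6 + 5
6 = 1·5 + 1
5 = 5·1 + 0
Back-substitute:
1 = 6 − 5
1 = −11 + 2·6
1 = 2·22644 − 4117·11
So 11·(-4117) ≡ 1 (mod 22644), hence d ≡ -4117 ≡ 18527 (mod 22644).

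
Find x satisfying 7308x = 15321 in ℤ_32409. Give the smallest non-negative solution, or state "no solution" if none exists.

gcd(7308, 32409):
32409 = 4·7308 + 3177
7308 = 2·3177 + 954
3177 = 3·954 + 315
954 = 3·315 + 9
315 = 35·9 + 0
gcd = 9, but 9 ∤ 15321, so the congruence has no solution.

no solution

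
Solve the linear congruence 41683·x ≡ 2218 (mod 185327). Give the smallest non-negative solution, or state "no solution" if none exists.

First find gcd(41683, 185327):
185327 = 4×41683 + 18595
41683 = 2×18595 + 4493
18595 = 4×4493 + 623
4493 = 7×623 + 132
623 = 4×132 + 95
132 = 1×95 + 37
95 = 2×37 + 21
37 = 1×21 + 16
21 = 1×16 + 5
16 = 3×5 + 1
5 = 5×1 + 0
gcd = 1, so a unique solution mod 185327 exists.
Back-substitute for the Bézout coefficients:
1 = 16 − 3·5
1 = −3·21 + 4·16
1 = 4·37 − 7·21
1 = −7·95 + 18·37
1 = 18·132 − 25·95
1 = −25·623 + 118·132
1 = 118·4493 − 851·623
1 = −851·18595 + 3522·4493
1 = 3522·41683 − 7895·18595
1 = −7895·185327 + 35102·41683
So 41683·(35102) ≡ 1 (mod 185327), giving 41683⁻¹ ≡ 35102.
x ≡ 41683⁻¹·2218 ≡ 35102·2218 ≡ 18896 (mod 185327).

18896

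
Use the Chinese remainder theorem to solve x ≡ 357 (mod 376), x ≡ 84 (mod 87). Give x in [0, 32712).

Write x = 357 + 376·k. Then 376·k ≡ 84 − 357 ≡ 75 (mod 87).
Need 376⁻¹ mod 87. Extended Euclid on (87, 28):
87 = 3*28 + 3
28 = 9*3 + 1
3 = 3*1 + 0
Back-substitute:
1 = 28 − 9·3
1 = −9·87 + 28·28
376⁻¹ ≡ 28 (mod 87), so k ≡ 28·75 ≡ 12 (mod 87).
x = 357 + 376·12 = 4869.

4869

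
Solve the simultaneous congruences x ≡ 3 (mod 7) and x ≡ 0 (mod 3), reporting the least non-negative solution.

3

Write x = 3 + 7·k. Then 7·k ≡ 0 − 3 ≡ 0 (mod 3).
Need 7⁻¹ mod 3. Extended Euclid on (3, 1):
3 = 3×1 + 0
7⁻¹ ≡ 1 (mod 3), so k ≡ 1·0 ≡ 0 (mod 3).
x = 3 + 7·0 = 3.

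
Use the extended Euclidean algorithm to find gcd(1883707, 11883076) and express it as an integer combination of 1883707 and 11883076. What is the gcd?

Euclidean algorithm:
11883076 = 6×1883707 + 580834
1883707 = 3×580834 + 141205
580834 = 4×141205 + 16014
141205 = 8×16014 + 13093
16014 = 1×13093 + 2921
13093 = 4×2921 + 1409
2921 = 2×1409 + 103
1409 = 13×103 + 70
103 = 1×70 + 33
70 = 2×33 + 4
33 = 8×4 + 1
4 = 4×1 + 0
gcd(1883707, 11883076) = 1.
Express as a combination:
1 = 33 − 8·4
1 = −8·70 + 17·33
1 = 17·103 − 25·70
1 = −25·1409 + 342·103
1 = 342·2921 − 709·1409
1 = −709·13093 + 3178·2921
1 = 3178·16014 − 3887·13093
1 = −3887·141205 + 34274·16014
1 = 34274·580834 − 140983·141205
1 = −140983·1883707 + 457223·580834
1 = 457223·11883076 − 2884321·1883707
So 1 = (457223)·11883076 + (-2884321)·1883707.

1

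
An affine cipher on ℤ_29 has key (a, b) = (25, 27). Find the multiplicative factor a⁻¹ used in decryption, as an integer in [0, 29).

7

Run Euclid on (29, 25):
29 = 1*25 + 4
25 = 6*4 + 1
4 = 4*1 + 0
gcd = 1, so the inverse exists. Back-substitute:
1 = 25 − 6·4
1 = −6·29 + 7·25
So 25·7 ≡ 1 (mod 29).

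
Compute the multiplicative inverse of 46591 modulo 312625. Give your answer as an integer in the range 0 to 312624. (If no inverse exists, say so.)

15386

Run Euclid on (312625, 46591):
312625 = 6×46591 + 33079
46591 = 1×33079 + 13512
33079 = 2×13512 + 6055
13512 = 2×6055 + 1402
6055 = 4×1402 + 447
1402 = 3×447 + 61
447 = 7×61 + 20
61 = 3×20 + 1
20 = 20×1 + 0
gcd = 1, so the inverse exists. Back-substitute:
1 = 61 − 3·20
1 = −3·447 + 22·61
1 = 22·1402 − 69·447
1 = −69·6055 + 298·1402
1 = 298·13512 − 665·6055
1 = −665·33079 + 1628·13512
1 = 1628·46591 − 2293·33079
1 = −2293·312625 + 15386·46591
So 46591·15386 ≡ 1 (mod 312625).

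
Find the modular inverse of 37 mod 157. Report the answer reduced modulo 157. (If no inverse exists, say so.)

Extended Euclidean algorithm:
157 = 4·37 + 9
37 = 4·9 + 1
9 = 9·1 + 0
Since gcd(37, 157) = 1, back-substitute to write 1 as a combination:
1 = 37 − 4·9
1 = −4·157 + 17·37
So 37·17 ≡ 1 (mod 157).

17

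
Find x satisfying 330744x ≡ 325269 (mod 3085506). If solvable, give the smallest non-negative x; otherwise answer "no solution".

no solution

gcd(330744, 3085506):
3085506 = 9*330744 + 108810
330744 = 3*108810 + 4314
108810 = 25*4314 + 960
4314 = 4*960 + 474
960 = 2*474 + 12
474 = 39*12 + 6
12 = 2*6 + 0
gcd = 6, but 6 ∤ 325269, so the congruence has no solution.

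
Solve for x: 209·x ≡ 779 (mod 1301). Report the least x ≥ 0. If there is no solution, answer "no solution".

First find gcd(209, 1301):
1301 = 6*209 + 47
209 = 4*47 + 21
47 = 2*21 + 5
21 = 4*5 + 1
5 = 5*1 + 0
gcd = 1, so a unique solution mod 1301 exists.
Back-substitute for the Bézout coefficients:
1 = 21 − 4·5
1 = −4·47 + 9·21
1 = 9·209 − 40·47
1 = −40·1301 + 249·209
So 209·(249) ≡ 1 (mod 1301), giving 209⁻¹ ≡ 249.
x ≡ 209⁻¹·779 ≡ 249·779 ≡ 122 (mod 1301).

122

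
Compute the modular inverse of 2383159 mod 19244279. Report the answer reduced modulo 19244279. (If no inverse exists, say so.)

Extended Euclidean algorithm:
19244279 = 8×2383159 + 179007
2383159 = 13×179007 + 56068
179007 = 3×56068 + 10803
56068 = 5×10803 + 2053
10803 = 5×2053 + 538
2053 = 3×538 + 439
538 = 1×439 + 99
439 = 4×99 + 43
99 = 2×43 + 13
43 = 3×13 + 4
13 = 3×4 + 1
4 = 4×1 + 0
The gcd is 1. Working backward:
1 = 13 − 3·4
1 = −3·43 + 10·13
1 = 10·99 − 23·43
1 = −23·439 + 102·99
1 = 102·538 − 125·439
1 = −125·2053 + 477·538
1 = 477·10803 − 2510·2053
1 = −2510·56068 + 13027·10803
1 = 13027·179007 − 41591·56068
1 = −41591·2383159 + 553710·179007
1 = 553710·19244279 − 4471271·2383159
So 2383159·(-4471271) ≡ 1 (mod 19244279), and -4471271 ≡ 14773008 (mod 19244279).

14773008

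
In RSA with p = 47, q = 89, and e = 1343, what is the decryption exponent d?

639

φ(n) = (p−1)(q−1) = 46·88 = 4048.
Need d with 1343·d ≡ 1 (mod 4048). Apply the extended Euclidean algorithm:
4048 = 3*1343 + 19
1343 = 70*19 + 13
19 = 1*13 + 6
13 = 2*6 + 1
6 = 6*1 + 0
Back-substitute:
1 = 13 − 2·6
1 = −2·19 + 3·13
1 = 3·1343 − 212·19
1 = −212·4048 + 639·1343
So 1343·639 ≡ 1 (mod 4048), hence d = 639.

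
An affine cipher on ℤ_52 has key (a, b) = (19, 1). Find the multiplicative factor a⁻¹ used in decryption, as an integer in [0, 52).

Extended Euclidean algorithm:
52 = 2×19 + 14
19 = 1×14 + 5
14 = 2×5 + 4
5 = 1×4 + 1
4 = 4×1 + 0
Since gcd(19, 52) = 1, back-substitute to write 1 as a combination:
1 = 5 − 4
1 = −14 + 3·5
1 = 3·19 − 4·14
1 = −4·52 + 11·19
So 19·11 ≡ 1 (mod 52).

11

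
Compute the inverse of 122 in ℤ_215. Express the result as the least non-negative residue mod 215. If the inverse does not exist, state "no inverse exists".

Run Euclid on (215, 122):
215 = 1×122 + 93
122 = 1×93 + 29
93 = 3×29 + 6
29 = 4×6 + 5
6 = 1×5 + 1
5 = 5×1 + 0
The gcd is 1. Working backward:
1 = 6 − 5
1 = −29 + 5·6
1 = 5·93 − 16·29
1 = −16·122 + 21·93
1 = 21·215 − 37·122
Thus 122·(-37) ≡ 1 (mod 215); reducing, -37 mod 215 = 178.

178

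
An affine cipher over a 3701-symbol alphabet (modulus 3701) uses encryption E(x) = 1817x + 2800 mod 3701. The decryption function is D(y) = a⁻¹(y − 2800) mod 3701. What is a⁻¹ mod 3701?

2320

gcd(3701, 1817) by repeated division:
3701 = 2·1817 + 67
1817 = 27·67 + 8
67 = 8·8 + 3
8 = 2·3 + 2
3 = 1·2 + 1
2 = 2·1 + 0
Since gcd(1817, 3701) = 1, back-substitute to write 1 as a combination:
1 = 3 − 2
1 = −8 + 3·3
1 = 3·67 − 25·8
1 = −25·1817 + 678·67
1 = 678·3701 − 1381·1817
Thus 1817·(-1381) ≡ 1 (mod 3701); reducing, -1381 mod 3701 = 2320.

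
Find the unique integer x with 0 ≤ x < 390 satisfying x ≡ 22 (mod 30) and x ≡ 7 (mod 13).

202

Write x = 22 + 30·k. Then 30·k ≡ 7 − 22 ≡ 11 (mod 13).
Need 30⁻¹ mod 13. Extended Euclid on (13, 4):
13 = 3·4 + 1
4 = 4·1 + 0
Back-substitute:
1 = 13 − 3·4
30⁻¹ ≡ 10 (mod 13), so k ≡ 10·11 ≡ 6 (mod 13).
x = 22 + 30·6 = 202.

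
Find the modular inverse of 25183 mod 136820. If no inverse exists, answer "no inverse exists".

22107

Extended Euclidean algorithm:
136820 = 5·25183 + 10905
25183 = 2·10905 + 3373
10905 = 3·3373 + 786
3373 = 4·786 + 229
786 = 3·229 + 99
229 = 2·99 + 31
99 = 3·31 + 6
31 = 5·6 + 1
6 = 6·1 + 0
Since gcd(25183, 136820) = 1, back-substitute to write 1 as a combination:
1 = 31 − 5·6
1 = −5·99 + 16·31
1 = 16·229 − 37·99
1 = −37·786 + 127·229
1 = 127·3373 − 545·786
1 = −545·10905 + 1762·3373
1 = 1762·25183 − 4069·10905
1 = −4069·136820 + 22107·25183
So 25183·22107 ≡ 1 (mod 136820).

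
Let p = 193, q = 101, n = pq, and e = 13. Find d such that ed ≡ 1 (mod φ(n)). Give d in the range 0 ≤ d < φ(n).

φ(n) = (p−1)(q−1) = 192·100 = 19200.
Need d with 13·d ≡ 1 (mod 19200). Apply the extended Euclidean algorithm:
19200 = 1476*13 + 12
13 = 1*12 + 1
12 = 12*1 + 0
Back-substitute:
1 = 13 − 12
1 = −19200 + 1477·13
So 13·1477 ≡ 1 (mod 19200), hence d = 1477.

1477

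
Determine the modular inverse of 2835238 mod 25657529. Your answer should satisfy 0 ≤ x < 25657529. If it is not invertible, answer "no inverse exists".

gcd(25657529, 2835238) by repeated division:
25657529 = 9*2835238 + 140387
2835238 = 20*140387 + 27498
140387 = 5*27498 + 2897
27498 = 9*2897 + 1425
2897 = 2*1425 + 47
1425 = 30*47 + 15
47 = 3*15 + 2
15 = 7*2 + 1
2 = 2*1 + 0
Since gcd(2835238, 25657529) = 1, back-substitute to write 1 as a combination:
1 = 15 − 7·2
1 = −7·47 + 22·15
1 = 22·1425 − 667·47
1 = −667·2897 + 1356·1425
1 = 1356·27498 − 12871·2897
1 = −12871·140387 + 65711·27498
1 = 65711·2835238 − 1327091·140387
1 = −1327091·25657529 + 12009530·2835238
So 2835238·12009530 ≡ 1 (mod 25657529).

12009530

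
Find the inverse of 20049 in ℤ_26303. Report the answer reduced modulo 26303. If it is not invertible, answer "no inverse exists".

Run Euclid on (26303, 20049):
26303 = 1×20049 + 6254
20049 = 3×6254 + 1287
6254 = 4×1287 + 1106
1287 = 1×1106 + 181
1106 = 6×181 + 20
181 = 9×20 + 1
20 = 20×1 + 0
The gcd is 1. Working backward:
1 = 181 − 9·20
1 = −9·1106 + 55·181
1 = 55·1287 − 64·1106
1 = −64·6254 + 311·1287
1 = 311·20049 − 997·6254
1 = −997·26303 + 1308·20049
So 20049·1308 ≡ 1 (mod 26303).

1308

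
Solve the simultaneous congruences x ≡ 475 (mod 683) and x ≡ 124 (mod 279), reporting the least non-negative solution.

141856

Write x = 475 + 683·k. Then 683·k ≡ 124 − 475 ≡ 207 (mod 279).
Need 683⁻¹ mod 279. Extended Euclid on (279, 125):
279 = 2×125 + 29
125 = 4×29 + 9
29 = 3×9 + 2
9 = 4×2 + 1
2 = 2×1 + 0
Back-substitute:
1 = 9 − 4·2
1 = −4·29 + 13·9
1 = 13·125 − 56·29
1 = −56·279 + 125·125
683⁻¹ ≡ 125 (mod 279), so k ≡ 125·207 ≡ 207 (mod 279).
x = 475 + 683·207 = 141856.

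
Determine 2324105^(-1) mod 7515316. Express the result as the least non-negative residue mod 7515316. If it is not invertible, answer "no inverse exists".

Apply the Euclidean algorithm to 7515316 and 2324105:
7515316 = 3*2324105 + 543001
2324105 = 4*543001 + 152101
543001 = 3*152101 + 86698
152101 = 1*86698 + 65403
86698 = 1*65403 + 21295
65403 = 3*21295 + 1518
21295 = 14*1518 + 43
1518 = 35*43 + 13
43 = 3*13 + 4
13 = 3*4 + 1
4 = 4*1 + 0
Since gcd(2324105, 7515316) = 1, back-substitute to write 1 as a combination:
1 = 13 − 3·4
1 = −3·43 + 10·13
1 = 10·1518 − 353·43
1 = −353·21295 + 4952·1518
1 = 4952·65403 − 15209·21295
1 = −15209·86698 + 20161·65403
1 = 20161·152101 − 35370·86698
1 = −35370·543001 + 126271·152101
1 = 126271·2324105 − 540454·543001
1 = −540454·7515316 + 1747633·2324105
So 2324105·1747633 ≡ 1 (mod 7515316).

1747633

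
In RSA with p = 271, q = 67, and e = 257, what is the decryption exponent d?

13313

φ(n) = (p−1)(q−1) = 270·66 = 17820.
Need d with 257·d ≡ 1 (mod 17820). Apply the extended Euclidean algorithm:
17820 = 69*257 + 87
257 = 2*87 + 83
87 = 1*83 + 4
83 = 20*4 + 3
4 = 1*3 + 1
3 = 3*1 + 0
Back-substitute:
1 = 4 − 3
1 = −83 + 21·4
1 = 21·87 − 22·83
1 = −22·257 + 65·87
1 = 65·17820 − 4507·257
So 257·(-4507) ≡ 1 (mod 17820), hence d ≡ -4507 ≡ 13313 (mod 17820).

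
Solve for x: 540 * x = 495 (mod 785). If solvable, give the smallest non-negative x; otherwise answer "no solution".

14

First find gcd(540, 785):
785 = 1×540 + 245
540 = 2×245 + 50
245 = 4×50 + 45
50 = 1×45 + 5
45 = 9×5 + 0
gcd = 5 and 5 | 495, so solutions exist. Divide through by 5: 108x ≡ 99 (mod 157).
Now find 108⁻¹ mod 157:
157 = 1×108 + 49
108 = 2×49 + 10
49 = 4×10 + 9
10 = 1×9 + 1
9 = 9×1 + 0
Back-substitute:
1 = 10 − 9
1 = −49 + 5·10
1 = 5·108 − 11·49
1 = −11·157 + 16·108
So 108⁻¹ ≡ 16 (mod 157).
Then x ≡ 16·99 ≡ 14 (mod 157); the smallest non-negative solution is x = 14.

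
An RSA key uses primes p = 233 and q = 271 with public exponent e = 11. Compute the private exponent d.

φ(n) = (p−1)(q−1) = 232·270 = 62640.
Need d with 11·d ≡ 1 (mod 62640). Apply the extended Euclidean algorithm:
62640 = 5694×11 + 6
11 = 1×6 + 5
6 = 1×5 + 1
5 = 5×1 + 0
Back-substitute:
1 = 6 − 5
1 = −11 + 2·6
1 = 2·62640 − 11389·11
So 11·(-11389) ≡ 1 (mod 62640), hence d ≡ -11389 ≡ 51251 (mod 62640).

51251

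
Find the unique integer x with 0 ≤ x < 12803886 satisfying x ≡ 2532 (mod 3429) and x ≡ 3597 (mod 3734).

Write x = 2532 + 3429·k. Then 3429·k ≡ 3597 − 2532 ≡ 1065 (mod 3734).
Need 3429⁻¹ mod 3734. Extended Euclid on (3734, 3429):
3734 = 1×3429 + 305
3429 = 11×305 + 74
305 = 4×74 + 9
74 = 8×9 + 2
9 = 4×2 + 1
2 = 2×1 + 0
Back-substitute:
1 = 9 − 4·2
1 = −4·74 + 33·9
1 = 33·305 − 136·74
1 = −136·3429 + 1529·305
1 = 1529·3734 − 1665·3429
3429⁻¹ ≡ 2069 (mod 3734), so k ≡ 2069·1065 ≡ 425 (mod 3734).
x = 2532 + 3429·425 = 1459857.

1459857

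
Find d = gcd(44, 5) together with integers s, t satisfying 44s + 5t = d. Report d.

1

Apply Euclid's algorithm to 44 and 5:
44 = 8*5 + 4
5 = 1*4 + 1
4 = 4*1 + 0
gcd(44, 5) = 1.
Express as a combination:
1 = 5 − 4
1 = −44 + 9·5
So 1 = (-1)·44 + (9)·5.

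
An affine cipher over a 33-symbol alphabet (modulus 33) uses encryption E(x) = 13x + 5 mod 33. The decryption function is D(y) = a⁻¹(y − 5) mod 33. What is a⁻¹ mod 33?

Apply the Euclidean algorithm to 33 and 13:
33 = 2*13 + 7
13 = 1*7 + 6
7 = 1*6 + 1
6 = 6*1 + 0
The gcd is 1. Working backward:
1 = 7 − 6
1 = −13 + 2·7
1 = 2·33 − 5·13
Thus 13·(-5) ≡ 1 (mod 33); reducing, -5 mod 33 = 28.

28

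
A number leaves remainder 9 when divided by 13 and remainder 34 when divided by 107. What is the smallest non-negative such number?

997

Write x = 9 + 13·k. Then 13·k ≡ 34 − 9 ≡ 25 (mod 107).
Need 13⁻¹ mod 107. Extended Euclid on (107, 13):
107 = 8*13 + 3
13 = 4*3 + 1
3 = 3*1 + 0
Back-substitute:
1 = 13 − 4·3
1 = −4·107 + 33·13
13⁻¹ ≡ 33 (mod 107), so k ≡ 33·25 ≡ 76 (mod 107).
x = 9 + 13·76 = 997.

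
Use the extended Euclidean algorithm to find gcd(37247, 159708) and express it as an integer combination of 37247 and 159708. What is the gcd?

1

Apply Euclid's algorithm to 159708 and 37247:
159708 = 4·37247 + 10720
37247 = 3·10720 + 5087
10720 = 2·5087 + 546
5087 = 9·546 + 173
546 = 3·173 + 27
173 = 6·27 + 11
27 = 2·11 + 5
11 = 2·5 + 1
5 = 5·1 + 0
gcd(37247, 159708) = 1.
Working backward:
1 = 11 − 2·5
1 = −2·27 + 5·11
1 = 5·173 − 32·27
1 = −32·546 + 101·173
1 = 101·5087 − 941·546
1 = −941·10720 + 1983·5087
1 = 1983·37247 − 6890·10720
1 = −6890·159708 + 29543·37247
So 1 = (-6890)·159708 + (29543)·37247.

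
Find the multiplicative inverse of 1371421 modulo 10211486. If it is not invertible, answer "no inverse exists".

Extended Euclidean algorithm:
10211486 = 7×1371421 + 611539
1371421 = 2×611539 + 148343
611539 = 4×148343 + 18167
148343 = 8×18167 + 3007
18167 = 6×3007 + 125
3007 = 24×125 + 7
125 = 17×7 + 6
7 = 1×6 + 1
6 = 6×1 + 0
Since gcd(1371421, 10211486) = 1, back-substitute to write 1 as a combination:
1 = 7 − 6
1 = −125 + 18·7
1 = 18·3007 − 433·125
1 = −433·18167 + 2616·3007
1 = 2616·148343 − 21361·18167
1 = −21361·611539 + 88060·148343
1 = 88060·1371421 − 197481·611539
1 = −197481·10211486 + 1470427·1371421
So 1371421·1470427 ≡ 1 (mod 10211486).

1470427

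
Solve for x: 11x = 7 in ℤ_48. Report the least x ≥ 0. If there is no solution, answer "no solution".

First find gcd(11, 48):
48 = 4×11 + 4
11 = 2×4 + 3
4 = 1×3 + 1
3 = 3×1 + 0
gcd = 1, so a unique solution mod 48 exists.
Back-substitute for the Bézout coefficients:
1 = 4 − 3
1 = −11 + 3·4
1 = 3·48 − 13·11
So 11·(-13) ≡ 1 (mod 48), giving 11⁻¹ ≡ 35.
x ≡ 11⁻¹·7 ≡ 35·7 ≡ 5 (mod 48).

5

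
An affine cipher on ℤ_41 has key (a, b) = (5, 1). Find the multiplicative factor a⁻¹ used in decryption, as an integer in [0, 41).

gcd(41, 5) by repeated division:
41 = 8×5 + 1
5 = 5×1 + 0
Since gcd(5, 41) = 1, back-substitute to write 1 as a combination:
1 = 41 − 8·5
Thus 5·(-8) ≡ 1 (mod 41); reducing, -8 mod 41 = 33.

33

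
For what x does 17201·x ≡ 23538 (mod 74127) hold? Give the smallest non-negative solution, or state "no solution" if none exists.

13365

First find gcd(17201, 74127):
74127 = 4×17201 + 5323
17201 = 3×5323 + 1232
5323 = 4×1232 + 395
1232 = 3×395 + 47
395 = 8×47 + 19
47 = 2×19 + 9
19 = 2×9 + 1
9 = 9×1 + 0
gcd = 1, so a unique solution mod 74127 exists.
Back-substitute for the Bézout coefficients:
1 = 19 − 2·9
1 = −2·47 + 5·19
1 = 5·395 − 42·47
1 = −42·1232 + 131·395
1 = 131·5323 − 566·1232
1 = −566·17201 + 1829·5323
1 = 1829·74127 − 7882·17201
So 17201·(-7882) ≡ 1 (mod 74127), giving 17201⁻¹ ≡ 66245.
x ≡ 17201⁻¹·23538 ≡ 66245·23538 ≡ 13365 (mod 74127).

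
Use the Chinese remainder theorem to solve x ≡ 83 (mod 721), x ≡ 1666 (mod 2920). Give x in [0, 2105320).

1920106

Write x = 83 + 721·k. Then 721·k ≡ 1666 − 83 ≡ 1583 (mod 2920).
Need 721⁻¹ mod 2920. Extended Euclid on (2920, 721):
2920 = 4·721 + 36
721 = 20·36 + 1
36 = 36·1 + 0
Back-substitute:
1 = 721 − 20·36
1 = −20·2920 + 81·721
721⁻¹ ≡ 81 (mod 2920), so k ≡ 81·1583 ≡ 2663 (mod 2920).
x = 83 + 721·2663 = 1920106.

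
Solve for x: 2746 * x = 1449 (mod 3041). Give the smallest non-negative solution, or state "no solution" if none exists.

861

First find gcd(2746, 3041):
3041 = 1·2746 + 295
2746 = 9·295 + 91
295 = 3·91 + 22
91 = 4·22 + 3
22 = 7·3 + 1
3 = 3·1 + 0
gcd = 1, so a unique solution mod 3041 exists.
Back-substitute for the Bézout coefficients:
1 = 22 − 7·3
1 = −7·91 + 29·22
1 = 29·295 − 94·91
1 = −94·2746 + 875·295
1 = 875·3041 − 969·2746
So 2746·(-969) ≡ 1 (mod 3041), giving 2746⁻¹ ≡ 2072.
x ≡ 2746⁻¹·1449 ≡ 2072·1449 ≡ 861 (mod 3041).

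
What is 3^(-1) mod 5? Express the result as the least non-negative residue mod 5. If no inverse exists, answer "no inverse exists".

Extended Euclidean algorithm:
5 = 1·3 + 2
3 = 1·2 + 1
2 = 2·1 + 0
The gcd is 1. Working backward:
1 = 3 − 2
1 = −5 + 2·3
So 3·2 ≡ 1 (mod 5).

2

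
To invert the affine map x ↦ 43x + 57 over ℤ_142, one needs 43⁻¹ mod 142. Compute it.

109

Apply the Euclidean algorithm to 142 and 43:
142 = 3·43 + 13
43 = 3·13 + 4
13 = 3·4 + 1
4 = 4·1 + 0
The gcd is 1. Working backward:
1 = 13 − 3·4
1 = −3·43 + 10·13
1 = 10·142 − 33·43
Thus 43·(-33) ≡ 1 (mod 142); reducing, -33 mod 142 = 109.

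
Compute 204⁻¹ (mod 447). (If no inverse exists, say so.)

no inverse exists

Euclidean algorithm on 447, 204:
447 = 2·204 + 39
204 = 5·39 + 9
39 = 4·9 + 3
9 = 3·3 + 0
The gcd is 3, not 1, hence no inverse exists.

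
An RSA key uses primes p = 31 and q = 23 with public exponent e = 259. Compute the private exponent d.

φ(n) = (p−1)(q−1) = 30·22 = 660.
Need d with 259·d ≡ 1 (mod 660). Apply the extended Euclidean algorithm:
660 = 2*259 + 142
259 = 1*142 + 117
142 = 1*117 + 25
117 = 4*25 + 17
25 = 1*17 + 8
17 = 2*8 + 1
8 = 8*1 + 0
Back-substitute:
1 = 17 − 2·8
1 = −2·25 + 3·17
1 = 3·117 − 14·25
1 = −14·142 + 17·117
1 = 17·259 − 31·142
1 = −31·660 + 79·259
So 259·79 ≡ 1 (mod 660), hence d = 79.

79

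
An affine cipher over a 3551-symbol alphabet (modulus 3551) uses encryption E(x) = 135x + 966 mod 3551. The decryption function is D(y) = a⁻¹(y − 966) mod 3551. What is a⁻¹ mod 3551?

2078

Extended Euclidean algorithm:
3551 = 26*135 + 41
135 = 3*41 + 12
41 = 3*12 + 5
12 = 2*5 + 2
5 = 2*2 + 1
2 = 2*1 + 0
gcd = 1, so the inverse exists. Back-substitute:
1 = 5 − 2·2
1 = −2·12 + 5·5
1 = 5·41 − 17·12
1 = −17·135 + 56·41
1 = 56·3551 − 1473·135
Hence 135⁻¹ ≡ -1473 ≡ 2078 (mod 3551).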